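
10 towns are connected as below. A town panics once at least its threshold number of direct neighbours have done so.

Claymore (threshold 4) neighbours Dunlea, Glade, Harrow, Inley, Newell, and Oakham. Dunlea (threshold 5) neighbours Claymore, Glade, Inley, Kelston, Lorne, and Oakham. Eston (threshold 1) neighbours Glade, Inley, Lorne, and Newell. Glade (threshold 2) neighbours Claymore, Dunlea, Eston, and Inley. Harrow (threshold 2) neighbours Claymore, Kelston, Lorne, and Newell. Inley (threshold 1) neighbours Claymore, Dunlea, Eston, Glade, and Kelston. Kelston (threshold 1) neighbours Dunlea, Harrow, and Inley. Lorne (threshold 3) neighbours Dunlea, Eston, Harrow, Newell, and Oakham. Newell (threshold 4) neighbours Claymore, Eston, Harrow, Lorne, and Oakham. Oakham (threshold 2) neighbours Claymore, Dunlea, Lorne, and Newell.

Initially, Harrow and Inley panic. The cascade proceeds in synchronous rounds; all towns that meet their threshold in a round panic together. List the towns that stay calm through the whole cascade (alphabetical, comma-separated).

Round 1 — Harrow, Inley panic (initial).
Round 2 — checking thresholds:
  Claymore: 2 of 6 neighbours < 4, below threshold.
  Dunlea: 1 of 6 neighbours < 5, below threshold.
  Eston: 1 of 4 neighbours ≥ 1, panics.
  Glade: 1 of 4 neighbours < 2, below threshold.
  Kelston: 2 of 3 neighbours ≥ 1, panics.
  Lorne: 1 of 5 neighbours < 3, below threshold.
  Newell: 1 of 5 neighbours < 4, below threshold.
Round 3 — checking thresholds:
  Claymore: 2 of 6 neighbours < 4, below threshold.
  Dunlea: 2 of 6 neighbours < 5, below threshold.
  Glade: 2 of 4 neighbours ≥ 2, panics.
  Lorne: 2 of 5 neighbours < 3, below threshold.
  Newell: 2 of 5 neighbours < 4, below threshold.
Round 4 — no new panics; cascade stops.

Claymore, Dunlea, Lorne, Newell, Oakham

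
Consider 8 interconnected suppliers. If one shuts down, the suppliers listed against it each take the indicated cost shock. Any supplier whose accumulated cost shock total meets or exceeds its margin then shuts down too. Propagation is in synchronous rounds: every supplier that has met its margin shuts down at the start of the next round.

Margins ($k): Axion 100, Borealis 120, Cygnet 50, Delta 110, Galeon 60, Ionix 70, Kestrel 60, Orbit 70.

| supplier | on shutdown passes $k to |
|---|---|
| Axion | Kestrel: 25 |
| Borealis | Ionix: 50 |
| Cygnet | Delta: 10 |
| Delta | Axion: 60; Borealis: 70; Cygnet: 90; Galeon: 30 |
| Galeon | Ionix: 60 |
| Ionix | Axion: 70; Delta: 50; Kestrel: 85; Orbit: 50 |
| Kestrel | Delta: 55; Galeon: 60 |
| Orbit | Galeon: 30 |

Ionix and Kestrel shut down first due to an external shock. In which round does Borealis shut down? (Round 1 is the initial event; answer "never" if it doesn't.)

never

Round 1 — Ionix, Kestrel shut down (initial).
  Axion: +70 → 70 < 100
  Delta: +50+55 → 105 < 110
  Galeon: +60 → 60 ≥ 60
  Orbit: +50 → 50 < 70
Round 2 — Galeon shuts down.
No further shutdowns.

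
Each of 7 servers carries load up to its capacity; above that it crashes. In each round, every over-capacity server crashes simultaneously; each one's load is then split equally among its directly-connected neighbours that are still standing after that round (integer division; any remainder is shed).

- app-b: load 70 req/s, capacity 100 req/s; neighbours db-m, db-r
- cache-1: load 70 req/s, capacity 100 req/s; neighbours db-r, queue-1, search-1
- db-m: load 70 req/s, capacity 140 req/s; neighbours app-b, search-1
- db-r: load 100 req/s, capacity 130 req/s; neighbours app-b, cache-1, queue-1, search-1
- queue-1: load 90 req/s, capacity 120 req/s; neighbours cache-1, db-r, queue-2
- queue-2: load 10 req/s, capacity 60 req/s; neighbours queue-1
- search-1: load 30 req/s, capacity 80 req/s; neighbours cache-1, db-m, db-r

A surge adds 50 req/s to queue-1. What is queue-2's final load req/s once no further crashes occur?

Round 1 — queue-1 at 140 > 120. queue-1 crashes.
  queue-1 sheds 140 req/s to cache-1, db-r, queue-2: 46 each (2 lost).
    cache-1: 70+46 = 116 > 100
    db-r: 100+46 = 146 > 130
    queue-2: 10+46 = 56 ≤ 60
Round 2 — cache-1, db-r crash.
  cache-1 sheds 116 req/s to search-1: 116 each.
    search-1: 30+116 = 146 > 80
  db-r sheds 146 req/s to app-b, search-1: 73 each.
    app-b: 70+73 = 143 > 100
    search-1: 146+73 = 219 > 80
Round 3 — app-b, search-1 crash.
  app-b sheds 143 req/s to db-m: 143 each.
    db-m: 70+143 = 213 > 140
  search-1 sheds 219 req/s to db-m: 219 each.
    db-m: 213+219 = 432 > 140
Round 4 — db-m crashes.
  db-m sheds 432 req/s: no online neighbours, lost.
No further crashes.

56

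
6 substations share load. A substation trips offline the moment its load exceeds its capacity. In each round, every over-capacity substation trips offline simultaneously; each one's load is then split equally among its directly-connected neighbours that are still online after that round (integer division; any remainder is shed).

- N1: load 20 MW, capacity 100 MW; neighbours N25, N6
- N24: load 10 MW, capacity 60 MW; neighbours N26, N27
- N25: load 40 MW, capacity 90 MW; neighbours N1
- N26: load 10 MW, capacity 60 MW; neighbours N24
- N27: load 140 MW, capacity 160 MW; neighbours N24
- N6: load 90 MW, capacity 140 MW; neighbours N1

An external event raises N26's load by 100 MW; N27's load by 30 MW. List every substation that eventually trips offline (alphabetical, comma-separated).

N24, N26, N27

Round 1 — N26 at 110 > 60; N27 at 170 > 160. N26, N27 trip offline.
  N26 sheds 110 MW to N24: 110 each.
    N24: 10+110 = 120 > 60
  N27 sheds 170 MW to N24: 170 each.
    N24: 120+170 = 290 > 60
Round 2 — N24 trips offline.
  N24 sheds 290 MW: no online neighbours, lost.
No further trips.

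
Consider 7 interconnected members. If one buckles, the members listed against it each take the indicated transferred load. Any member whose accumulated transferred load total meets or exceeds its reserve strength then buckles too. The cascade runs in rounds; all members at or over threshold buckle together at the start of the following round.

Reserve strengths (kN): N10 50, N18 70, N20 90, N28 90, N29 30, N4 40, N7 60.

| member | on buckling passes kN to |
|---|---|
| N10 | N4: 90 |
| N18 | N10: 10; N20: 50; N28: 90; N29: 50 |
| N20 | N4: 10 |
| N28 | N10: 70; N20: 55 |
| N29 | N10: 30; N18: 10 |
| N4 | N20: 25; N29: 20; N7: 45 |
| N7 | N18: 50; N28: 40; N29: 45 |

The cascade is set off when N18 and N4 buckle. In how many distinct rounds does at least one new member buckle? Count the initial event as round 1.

3

Round 1 — N18, N4 buckle (initial).
  N10: +10 → 10 < 50
  N20: +50+25 → 75 < 90
  N28: +90 → 90 ≥ 90
  N29: +50+20 → 70 ≥ 30
  N7: +45 → 45 < 60
Round 2 — N28, N29 buckle.
  N10: +70+30 → 110 ≥ 50
  N20: +55 → 130 ≥ 90
Round 3 — N10, N20 buckle.
No further bucklings.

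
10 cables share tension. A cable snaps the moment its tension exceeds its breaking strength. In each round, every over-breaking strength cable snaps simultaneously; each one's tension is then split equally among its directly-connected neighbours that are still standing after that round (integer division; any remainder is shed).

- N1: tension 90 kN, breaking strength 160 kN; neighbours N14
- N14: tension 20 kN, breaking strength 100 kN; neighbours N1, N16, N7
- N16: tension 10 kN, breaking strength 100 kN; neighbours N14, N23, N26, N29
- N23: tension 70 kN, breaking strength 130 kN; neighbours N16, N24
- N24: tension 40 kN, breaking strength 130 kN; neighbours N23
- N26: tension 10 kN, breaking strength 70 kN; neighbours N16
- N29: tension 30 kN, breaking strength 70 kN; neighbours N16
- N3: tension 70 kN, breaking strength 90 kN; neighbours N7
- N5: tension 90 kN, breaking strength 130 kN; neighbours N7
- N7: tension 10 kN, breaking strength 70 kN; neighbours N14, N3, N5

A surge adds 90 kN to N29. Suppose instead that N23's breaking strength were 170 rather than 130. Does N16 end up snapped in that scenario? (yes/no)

yes

With N23's breaking strength at 170:
Round 1 — N29 at 120 > 70. N29 snaps.
  N29 sheds 120 kN to N16: 120 each.
    N16: 10+120 = 130 > 100
Round 2 — N16 snaps.
  N16 sheds 130 kN to N14, N23, N26: 43 each (1 lost).
    N14: 20+43 = 63 ≤ 100
    N23: 70+43 = 113 ≤ 170
    N26: 10+43 = 53 ≤ 70
No further breaks.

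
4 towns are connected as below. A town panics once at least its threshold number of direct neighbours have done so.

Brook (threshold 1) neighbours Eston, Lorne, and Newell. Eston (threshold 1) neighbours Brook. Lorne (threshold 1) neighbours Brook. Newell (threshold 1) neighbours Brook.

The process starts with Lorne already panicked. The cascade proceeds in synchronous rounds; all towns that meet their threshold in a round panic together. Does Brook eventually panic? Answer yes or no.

Round 1 — Lorne panics (initial).
Round 2 — checking thresholds:
  Brook: 1 of 3 neighbours ≥ 1, panics.
Round 3 — checking thresholds:
  Eston: 1 of 1 neighbours ≥ 1, panics.
  Newell: 1 of 1 neighbours ≥ 1, panics.
Round 4 — no new panics; cascade stops.

yes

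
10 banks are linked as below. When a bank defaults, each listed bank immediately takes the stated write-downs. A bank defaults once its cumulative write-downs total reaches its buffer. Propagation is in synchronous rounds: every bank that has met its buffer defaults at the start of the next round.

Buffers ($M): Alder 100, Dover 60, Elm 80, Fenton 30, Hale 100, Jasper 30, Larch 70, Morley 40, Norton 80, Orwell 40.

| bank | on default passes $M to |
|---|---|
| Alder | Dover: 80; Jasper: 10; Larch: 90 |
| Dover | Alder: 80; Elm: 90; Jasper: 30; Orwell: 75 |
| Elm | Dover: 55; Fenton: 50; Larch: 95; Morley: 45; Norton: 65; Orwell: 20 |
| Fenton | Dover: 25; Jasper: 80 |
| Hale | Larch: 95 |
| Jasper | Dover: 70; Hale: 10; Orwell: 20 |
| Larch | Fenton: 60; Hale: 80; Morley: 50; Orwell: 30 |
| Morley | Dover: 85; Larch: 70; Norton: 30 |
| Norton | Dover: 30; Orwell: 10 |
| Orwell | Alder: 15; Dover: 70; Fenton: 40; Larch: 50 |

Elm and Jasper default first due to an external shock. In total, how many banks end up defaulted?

8

Round 1 — Elm, Jasper default (initial).
  Dover: +55+70 → 125 ≥ 60
  Fenton: +50 → 50 ≥ 30
  Hale: +10 → 10 < 100
  Larch: +95 → 95 ≥ 70
  Morley: +45 → 45 ≥ 40
  Norton: +65 → 65 < 80
  Orwell: +20+20 → 40 ≥ 40
Round 2 — Dover, Fenton, Larch, Morley, Orwell default.
  Alder: +80+15 → 95 < 100
  Hale: +80 → 90 < 100
  Norton: +30 → 95 ≥ 80
Round 3 — Norton defaults.
No further defaults.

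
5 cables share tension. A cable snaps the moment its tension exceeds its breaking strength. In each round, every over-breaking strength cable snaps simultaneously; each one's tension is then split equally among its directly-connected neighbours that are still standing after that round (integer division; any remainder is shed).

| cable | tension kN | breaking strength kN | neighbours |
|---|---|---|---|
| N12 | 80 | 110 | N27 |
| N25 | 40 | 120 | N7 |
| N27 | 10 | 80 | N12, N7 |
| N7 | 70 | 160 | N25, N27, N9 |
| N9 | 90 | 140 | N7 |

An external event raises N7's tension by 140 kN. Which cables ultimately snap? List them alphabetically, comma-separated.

Round 1 — N7 at 210 > 160. N7 snaps.
  N7 sheds 210 kN to N25, N27, N9: 70 each.
    N25: 40+70 = 110 ≤ 120
    N27: 10+70 = 80 ≤ 80
    N9: 90+70 = 160 > 140
Round 2 — N9 snaps.
  N9 sheds 160 kN: no online neighbours, lost.
No further breaks.

N7, N9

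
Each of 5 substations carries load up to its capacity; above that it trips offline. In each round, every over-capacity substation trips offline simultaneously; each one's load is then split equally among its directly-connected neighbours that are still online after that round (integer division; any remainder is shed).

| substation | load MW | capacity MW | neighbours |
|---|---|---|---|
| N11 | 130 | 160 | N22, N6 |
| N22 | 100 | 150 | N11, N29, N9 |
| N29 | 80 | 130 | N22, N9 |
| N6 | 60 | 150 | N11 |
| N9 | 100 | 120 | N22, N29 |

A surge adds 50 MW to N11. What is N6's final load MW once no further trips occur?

Round 1 — N11 at 180 > 160. N11 trips offline.
  N11 sheds 180 MW to N22, N6: 90 each.
    N22: 100+90 = 190 > 150
    N6: 60+90 = 150 ≤ 150
Round 2 — N22 trips offline.
  N22 sheds 190 MW to N29, N9: 95 each.
    N29: 80+95 = 175 > 130
    N9: 100+95 = 195 > 120
Round 3 — N29, N9 trip offline.
  N29 sheds 175 MW: no online neighbours, lost.
  N9 sheds 195 MW: no online neighbours, lost.
No further trips.

150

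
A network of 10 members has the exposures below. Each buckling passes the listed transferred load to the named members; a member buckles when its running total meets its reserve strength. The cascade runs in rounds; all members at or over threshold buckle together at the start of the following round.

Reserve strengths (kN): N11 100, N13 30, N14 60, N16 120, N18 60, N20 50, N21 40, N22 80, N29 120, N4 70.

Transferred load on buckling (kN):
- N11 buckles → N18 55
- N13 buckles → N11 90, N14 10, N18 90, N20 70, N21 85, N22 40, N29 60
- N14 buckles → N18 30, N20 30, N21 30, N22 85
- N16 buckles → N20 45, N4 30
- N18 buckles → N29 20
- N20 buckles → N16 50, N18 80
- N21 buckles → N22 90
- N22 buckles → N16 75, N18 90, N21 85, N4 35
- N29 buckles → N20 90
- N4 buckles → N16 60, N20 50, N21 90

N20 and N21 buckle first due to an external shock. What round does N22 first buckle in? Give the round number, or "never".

Round 1 — N20, N21 buckle (initial).
  N16: +50 → 50 < 120
  N18: +80 → 80 ≥ 60
  N22: +90 → 90 ≥ 80
Round 2 — N18, N22 buckle.
  N16: +75 → 125 ≥ 120
  N29: +20 → 20 < 120
  N4: +35 → 35 < 70
Round 3 — N16 buckles.
  N4: +30 → 65 < 70
No further bucklings.

2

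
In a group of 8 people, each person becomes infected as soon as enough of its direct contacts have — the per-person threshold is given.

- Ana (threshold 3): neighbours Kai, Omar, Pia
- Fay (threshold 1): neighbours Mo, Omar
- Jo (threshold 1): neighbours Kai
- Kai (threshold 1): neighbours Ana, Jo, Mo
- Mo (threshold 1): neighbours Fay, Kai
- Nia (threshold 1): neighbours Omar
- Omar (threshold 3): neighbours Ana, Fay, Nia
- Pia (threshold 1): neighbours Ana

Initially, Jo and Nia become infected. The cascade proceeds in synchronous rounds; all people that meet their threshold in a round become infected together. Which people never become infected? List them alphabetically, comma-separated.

Round 1 — Jo, Nia become infected (initial).
Round 2 — checking thresholds:
  Kai: 1 of 3 neighbours ≥ 1, becomes infected.
  Omar: 1 of 3 neighbours < 3, below threshold.
Round 3 — checking thresholds:
  Ana: 1 of 3 neighbours < 3, below threshold.
  Mo: 1 of 2 neighbours ≥ 1, becomes infected.
  Omar: 1 of 3 neighbours < 3, below threshold.
Round 4 — checking thresholds:
  Ana: 1 of 3 neighbours < 3, below threshold.
  Fay: 1 of 2 neighbours ≥ 1, becomes infected.
  Omar: 1 of 3 neighbours < 3, below threshold.
Round 5 — no new infections; cascade stops.

Ana, Omar, Pia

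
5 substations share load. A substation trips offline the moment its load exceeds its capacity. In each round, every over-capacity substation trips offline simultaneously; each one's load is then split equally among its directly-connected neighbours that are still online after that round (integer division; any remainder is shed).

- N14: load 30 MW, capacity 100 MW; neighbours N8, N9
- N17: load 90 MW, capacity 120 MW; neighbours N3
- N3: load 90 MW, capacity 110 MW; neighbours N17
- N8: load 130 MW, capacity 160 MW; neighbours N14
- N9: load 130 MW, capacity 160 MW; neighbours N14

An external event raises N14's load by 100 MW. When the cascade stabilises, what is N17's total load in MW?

Round 1 — N14 at 130 > 100. N14 trips offline.
  N14 sheds 130 MW to N8, N9: 65 each.
    N8: 130+65 = 195 > 160
    N9: 130+65 = 195 > 160
Round 2 — N8, N9 trip offline.
  N8 sheds 195 MW: no online neighbours, lost.
  N9 sheds 195 MW: no online neighbours, lost.
No further trips.

90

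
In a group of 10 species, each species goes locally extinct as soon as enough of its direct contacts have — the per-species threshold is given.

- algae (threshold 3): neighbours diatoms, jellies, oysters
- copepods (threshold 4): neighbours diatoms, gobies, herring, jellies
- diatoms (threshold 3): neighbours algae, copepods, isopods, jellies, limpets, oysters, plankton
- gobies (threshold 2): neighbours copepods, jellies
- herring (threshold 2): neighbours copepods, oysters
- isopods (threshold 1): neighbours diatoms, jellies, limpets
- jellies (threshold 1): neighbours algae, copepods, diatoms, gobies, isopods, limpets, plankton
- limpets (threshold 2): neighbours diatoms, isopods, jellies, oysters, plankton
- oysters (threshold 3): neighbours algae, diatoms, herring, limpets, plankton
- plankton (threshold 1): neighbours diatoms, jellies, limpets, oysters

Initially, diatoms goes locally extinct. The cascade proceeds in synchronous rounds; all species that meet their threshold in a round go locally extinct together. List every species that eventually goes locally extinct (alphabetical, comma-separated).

algae, diatoms, isopods, jellies, limpets, oysters, plankton

Round 1 — diatoms goes locally extinct (initial).
Round 2 — checking thresholds:
  algae: 1 of 3 neighbours < 3, not yet.
  copepods: 1 of 4 neighbours < 4, not yet.
  isopods: 1 of 3 neighbours ≥ 1, goes locally extinct.
  jellies: 1 of 7 neighbours ≥ 1, goes locally extinct.
  limpets: 1 of 5 neighbours < 2, not yet.
  oysters: 1 of 5 neighbours < 3, not yet.
  plankton: 1 of 4 neighbours ≥ 1, goes locally extinct.
Round 3 — checking thresholds:
  algae: 2 of 3 neighbours < 3, not yet.
  copepods: 2 of 4 neighbours < 4, not yet.
  gobies: 1 of 2 neighbours < 2, not yet.
  limpets: 4 of 5 neighbours ≥ 2, goes locally extinct.
  oysters: 2 of 5 neighbours < 3, not yet.
Round 4 — checking thresholds:
  algae: 2 of 3 neighbours < 3, not yet.
  copepods: 2 of 4 neighbours < 4, not yet.
  gobies: 1 of 2 neighbours < 2, not yet.
  oysters: 3 of 5 neighbours ≥ 3, goes locally extinct.
Round 5 — checking thresholds:
  algae: 3 of 3 neighbours ≥ 3, goes locally extinct.
  copepods: 2 of 4 neighbours < 4, not yet.
  gobies: 1 of 2 neighbours < 2, not yet.
  herring: 1 of 2 neighbours < 2, not yet.
Round 6 — no new extinctions; cascade stops.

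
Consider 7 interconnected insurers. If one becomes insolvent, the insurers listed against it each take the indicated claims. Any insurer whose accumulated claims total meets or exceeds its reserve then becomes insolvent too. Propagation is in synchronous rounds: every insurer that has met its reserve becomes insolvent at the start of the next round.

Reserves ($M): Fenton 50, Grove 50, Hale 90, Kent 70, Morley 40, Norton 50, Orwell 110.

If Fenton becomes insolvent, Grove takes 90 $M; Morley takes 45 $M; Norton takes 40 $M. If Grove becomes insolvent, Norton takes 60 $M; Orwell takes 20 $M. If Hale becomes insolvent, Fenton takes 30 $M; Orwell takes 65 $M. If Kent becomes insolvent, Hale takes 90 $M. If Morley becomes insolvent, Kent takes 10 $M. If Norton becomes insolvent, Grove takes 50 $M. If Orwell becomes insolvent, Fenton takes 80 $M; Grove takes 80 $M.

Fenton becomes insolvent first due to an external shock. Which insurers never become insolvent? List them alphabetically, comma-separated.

Round 1 — Fenton becomes insolvent (initial).
  Grove: +90 → 90 ≥ 50
  Morley: +45 → 45 ≥ 40
  Norton: +40 → 40 < 50
Round 2 — Grove, Morley become insolvent.
  Kent: +10 → 10 < 70
  Norton: +60 → 100 ≥ 50
  Orwell: +20 → 20 < 110
Round 3 — Norton becomes insolvent.
No further insolvencies.

Hale, Kent, Orwell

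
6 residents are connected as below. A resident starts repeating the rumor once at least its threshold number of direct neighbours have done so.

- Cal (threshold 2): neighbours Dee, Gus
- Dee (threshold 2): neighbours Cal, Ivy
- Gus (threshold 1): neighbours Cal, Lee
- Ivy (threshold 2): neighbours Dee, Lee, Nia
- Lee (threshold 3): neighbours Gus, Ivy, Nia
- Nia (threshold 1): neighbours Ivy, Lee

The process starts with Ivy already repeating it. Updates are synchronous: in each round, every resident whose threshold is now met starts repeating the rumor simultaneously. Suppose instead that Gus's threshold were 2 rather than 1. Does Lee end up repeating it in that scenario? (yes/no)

no

With Gus's threshold at 2:
Round 1 — Ivy starts repeating the rumor (initial).
Round 2 — checking thresholds:
  Dee: 1 of 2 neighbours < 2, holds.
  Lee: 1 of 3 neighbours < 3, holds.
  Nia: 1 of 2 neighbours ≥ 1, starts repeating the rumor.
Round 3 — no new spreads; cascade stops.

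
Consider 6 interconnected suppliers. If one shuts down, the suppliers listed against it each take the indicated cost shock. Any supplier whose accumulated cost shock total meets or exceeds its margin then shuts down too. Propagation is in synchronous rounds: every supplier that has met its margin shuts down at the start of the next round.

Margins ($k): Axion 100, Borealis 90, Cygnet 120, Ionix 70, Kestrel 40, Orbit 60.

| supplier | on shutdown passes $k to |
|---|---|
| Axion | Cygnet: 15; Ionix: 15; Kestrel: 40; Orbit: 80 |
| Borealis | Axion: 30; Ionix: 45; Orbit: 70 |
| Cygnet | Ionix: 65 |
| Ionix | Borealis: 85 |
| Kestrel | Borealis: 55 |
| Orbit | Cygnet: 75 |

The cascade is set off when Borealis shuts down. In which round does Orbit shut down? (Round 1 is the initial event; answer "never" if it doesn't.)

Round 1 — Borealis shuts down (initial).
  Axion: +30 → 30 < 100
  Ionix: +45 → 45 < 70
  Orbit: +70 → 70 ≥ 60
Round 2 — Orbit shuts down.
  Cygnet: +75 → 75 < 120
No further shutdowns.

2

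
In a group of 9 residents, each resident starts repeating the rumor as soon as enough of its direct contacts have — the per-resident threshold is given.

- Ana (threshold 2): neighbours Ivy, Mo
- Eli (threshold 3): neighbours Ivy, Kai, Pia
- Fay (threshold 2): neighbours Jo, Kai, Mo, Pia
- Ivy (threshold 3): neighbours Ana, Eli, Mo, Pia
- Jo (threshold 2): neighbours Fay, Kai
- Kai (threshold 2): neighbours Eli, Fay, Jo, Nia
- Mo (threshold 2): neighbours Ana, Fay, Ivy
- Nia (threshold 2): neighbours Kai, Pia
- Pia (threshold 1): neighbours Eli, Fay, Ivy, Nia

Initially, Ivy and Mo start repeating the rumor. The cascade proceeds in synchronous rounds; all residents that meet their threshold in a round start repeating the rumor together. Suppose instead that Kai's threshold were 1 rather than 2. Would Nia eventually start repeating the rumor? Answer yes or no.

With Kai's threshold at 1:
Round 1 — Ivy, Mo start repeating the rumor (initial).
Round 2 — checking thresholds:
  Ana: 2 of 2 neighbours ≥ 2, starts repeating the rumor.
  Eli: 1 of 3 neighbours < 3, holds.
  Fay: 1 of 4 neighbours < 2, holds.
  Pia: 1 of 4 neighbours ≥ 1, starts repeating the rumor.
Round 3 — checking thresholds:
  Eli: 2 of 3 neighbours < 3, holds.
  Fay: 2 of 4 neighbours ≥ 2, starts repeating the rumor.
  Nia: 1 of 2 neighbours < 2, holds.
Round 4 — checking thresholds:
  Eli: 2 of 3 neighbours < 3, holds.
  Jo: 1 of 2 neighbours < 2, holds.
  Kai: 1 of 4 neighbours ≥ 1, starts repeating the rumor.
  Nia: 1 of 2 neighbours < 2, holds.
Round 5 — checking thresholds:
  Eli: 3 of 3 neighbours ≥ 3, starts repeating the rumor.
  Jo: 2 of 2 neighbours ≥ 2, starts repeating the rumor.
  Nia: 2 of 2 neighbours ≥ 2, starts repeating the rumor.
Round 6 — no new spreads; cascade stops.

yes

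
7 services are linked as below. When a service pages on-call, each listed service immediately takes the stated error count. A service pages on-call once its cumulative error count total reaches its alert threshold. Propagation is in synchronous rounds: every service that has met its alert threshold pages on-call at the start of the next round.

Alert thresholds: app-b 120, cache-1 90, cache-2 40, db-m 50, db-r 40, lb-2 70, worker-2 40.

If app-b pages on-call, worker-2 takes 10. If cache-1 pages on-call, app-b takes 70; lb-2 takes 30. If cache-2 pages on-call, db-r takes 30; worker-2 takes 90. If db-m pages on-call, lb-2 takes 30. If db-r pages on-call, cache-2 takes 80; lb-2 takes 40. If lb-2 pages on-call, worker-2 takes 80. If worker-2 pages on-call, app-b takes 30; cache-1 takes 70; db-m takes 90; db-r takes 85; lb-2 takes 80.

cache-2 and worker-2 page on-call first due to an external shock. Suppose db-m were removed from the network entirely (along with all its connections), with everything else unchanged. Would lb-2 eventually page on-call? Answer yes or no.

With db-m removed:
Round 1 — cache-2, worker-2 page on-call (initial).
  app-b: +30 → 30 < 120
  cache-1: +70 → 70 < 90
  db-r: +30+85 → 115 ≥ 40
  lb-2: +80 → 80 ≥ 70
Round 2 — db-r, lb-2 page on-call.
No further pages.

yes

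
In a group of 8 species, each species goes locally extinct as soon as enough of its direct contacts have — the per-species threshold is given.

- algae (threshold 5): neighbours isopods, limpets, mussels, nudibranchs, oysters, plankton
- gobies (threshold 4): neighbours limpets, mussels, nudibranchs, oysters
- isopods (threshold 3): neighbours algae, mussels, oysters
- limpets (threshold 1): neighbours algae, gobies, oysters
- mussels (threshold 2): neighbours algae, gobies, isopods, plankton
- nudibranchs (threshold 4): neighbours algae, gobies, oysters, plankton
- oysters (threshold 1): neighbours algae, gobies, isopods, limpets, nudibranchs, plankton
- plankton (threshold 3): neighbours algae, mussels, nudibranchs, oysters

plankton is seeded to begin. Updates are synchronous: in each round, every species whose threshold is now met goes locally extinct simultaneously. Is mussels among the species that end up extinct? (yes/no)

Round 1 — plankton goes locally extinct (initial).
Round 2 — checking thresholds:
  algae: 1 of 6 neighbours < 5, not yet.
  mussels: 1 of 4 neighbours < 2, not yet.
  nudibranchs: 1 of 4 neighbours < 4, not yet.
  oysters: 1 of 6 neighbours ≥ 1, goes locally extinct.
Round 3 — checking thresholds:
  algae: 2 of 6 neighbours < 5, not yet.
  gobies: 1 of 4 neighbours < 4, not yet.
  isopods: 1 of 3 neighbours < 3, not yet.
  limpets: 1 of 3 neighbours ≥ 1, goes locally extinct.
  mussels: 1 of 4 neighbours < 2, not yet.
  nudibranchs: 2 of 4 neighbours < 4, not yet.
Round 4 — no new extinctions; cascade stops.

no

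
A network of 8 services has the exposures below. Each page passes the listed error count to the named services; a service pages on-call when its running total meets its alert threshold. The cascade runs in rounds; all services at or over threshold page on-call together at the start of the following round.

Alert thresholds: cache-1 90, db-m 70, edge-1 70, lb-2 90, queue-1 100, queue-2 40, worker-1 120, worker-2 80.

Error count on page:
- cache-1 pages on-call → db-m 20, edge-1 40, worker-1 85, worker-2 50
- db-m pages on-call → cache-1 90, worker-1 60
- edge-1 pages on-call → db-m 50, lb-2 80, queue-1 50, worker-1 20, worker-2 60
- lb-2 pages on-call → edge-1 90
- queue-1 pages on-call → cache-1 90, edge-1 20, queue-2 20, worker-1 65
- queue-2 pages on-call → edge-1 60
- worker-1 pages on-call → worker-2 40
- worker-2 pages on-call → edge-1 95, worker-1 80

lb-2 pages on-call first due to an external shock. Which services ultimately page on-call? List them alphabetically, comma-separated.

Round 1 — lb-2 pages on-call (initial).
  edge-1: +90 → 90 ≥ 70
Round 2 — edge-1 pages on-call.
  db-m: +50 → 50 < 70
  queue-1: +50 → 50 < 100
  worker-1: +20 → 20 < 120
  worker-2: +60 → 60 < 80
No further pages.

edge-1, lb-2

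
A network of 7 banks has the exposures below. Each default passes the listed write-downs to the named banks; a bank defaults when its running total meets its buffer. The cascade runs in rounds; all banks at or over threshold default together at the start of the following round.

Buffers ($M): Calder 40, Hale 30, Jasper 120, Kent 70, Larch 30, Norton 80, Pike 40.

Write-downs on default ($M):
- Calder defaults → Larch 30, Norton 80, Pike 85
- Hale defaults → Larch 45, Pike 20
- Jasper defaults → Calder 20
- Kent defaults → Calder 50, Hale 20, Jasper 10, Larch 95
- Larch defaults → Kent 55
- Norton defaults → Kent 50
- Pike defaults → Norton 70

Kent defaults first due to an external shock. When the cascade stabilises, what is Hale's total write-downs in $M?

20

Round 1 — Kent defaults (initial).
  Calder: +50 → 50 ≥ 40
  Hale: +20 → 20 < 30
  Jasper: +10 → 10 < 120
  Larch: +95 → 95 ≥ 30
Round 2 — Calder, Larch default.
  Norton: +80 → 80 ≥ 80
  Pike: +85 → 85 ≥ 40
Round 3 — Norton, Pike default.
No further defaults.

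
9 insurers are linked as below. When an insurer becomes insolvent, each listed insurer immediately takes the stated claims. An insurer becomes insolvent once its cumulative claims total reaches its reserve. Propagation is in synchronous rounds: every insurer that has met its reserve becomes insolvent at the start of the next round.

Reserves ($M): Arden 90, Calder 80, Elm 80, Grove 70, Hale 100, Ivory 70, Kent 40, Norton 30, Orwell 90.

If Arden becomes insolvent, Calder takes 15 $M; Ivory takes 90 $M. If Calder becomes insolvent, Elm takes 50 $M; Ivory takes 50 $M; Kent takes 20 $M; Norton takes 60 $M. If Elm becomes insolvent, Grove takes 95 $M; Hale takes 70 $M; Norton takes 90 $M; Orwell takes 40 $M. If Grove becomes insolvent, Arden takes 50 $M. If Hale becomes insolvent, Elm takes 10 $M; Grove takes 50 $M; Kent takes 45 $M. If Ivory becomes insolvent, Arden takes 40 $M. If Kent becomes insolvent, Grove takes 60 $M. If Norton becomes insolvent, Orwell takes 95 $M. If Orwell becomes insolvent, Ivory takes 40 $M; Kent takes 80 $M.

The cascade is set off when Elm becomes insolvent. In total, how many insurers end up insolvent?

5

Round 1 — Elm becomes insolvent (initial).
  Grove: +95 → 95 ≥ 70
  Hale: +70 → 70 < 100
  Norton: +90 → 90 ≥ 30
  Orwell: +40 → 40 < 90
Round 2 — Grove, Norton become insolvent.
  Arden: +50 → 50 < 90
  Orwell: +95 → 135 ≥ 90
Round 3 — Orwell becomes insolvent.
  Ivory: +40 → 40 < 70
  Kent: +80 → 80 ≥ 40
Round 4 — Kent becomes insolvent.
No further insolvencies.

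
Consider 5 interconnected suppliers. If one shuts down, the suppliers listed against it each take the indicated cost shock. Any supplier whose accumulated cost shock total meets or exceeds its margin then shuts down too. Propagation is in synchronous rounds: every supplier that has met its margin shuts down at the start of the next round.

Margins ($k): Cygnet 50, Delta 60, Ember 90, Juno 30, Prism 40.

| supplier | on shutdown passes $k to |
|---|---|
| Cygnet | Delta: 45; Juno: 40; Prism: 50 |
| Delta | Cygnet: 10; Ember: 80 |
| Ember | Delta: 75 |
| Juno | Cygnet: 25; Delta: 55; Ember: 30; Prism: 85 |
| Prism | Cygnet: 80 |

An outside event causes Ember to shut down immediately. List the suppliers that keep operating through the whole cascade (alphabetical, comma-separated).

Cygnet, Juno, Prism

Round 1 — Ember shuts down (initial).
  Delta: +75 → 75 ≥ 60
Round 2 — Delta shuts down.
  Cygnet: +10 → 10 < 50
No further shutdowns.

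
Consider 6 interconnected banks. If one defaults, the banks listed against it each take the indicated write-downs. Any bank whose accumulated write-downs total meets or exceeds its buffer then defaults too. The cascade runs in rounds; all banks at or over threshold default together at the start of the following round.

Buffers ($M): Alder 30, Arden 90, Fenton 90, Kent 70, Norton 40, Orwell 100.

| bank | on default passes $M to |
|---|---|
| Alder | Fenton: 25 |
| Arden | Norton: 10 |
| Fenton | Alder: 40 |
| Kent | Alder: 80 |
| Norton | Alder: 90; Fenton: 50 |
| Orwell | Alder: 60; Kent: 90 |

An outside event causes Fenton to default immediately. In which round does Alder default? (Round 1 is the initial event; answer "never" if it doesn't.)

Round 1 — Fenton defaults (initial).
  Alder: +40 → 40 ≥ 30
Round 2 — Alder defaults.
No further defaults.

2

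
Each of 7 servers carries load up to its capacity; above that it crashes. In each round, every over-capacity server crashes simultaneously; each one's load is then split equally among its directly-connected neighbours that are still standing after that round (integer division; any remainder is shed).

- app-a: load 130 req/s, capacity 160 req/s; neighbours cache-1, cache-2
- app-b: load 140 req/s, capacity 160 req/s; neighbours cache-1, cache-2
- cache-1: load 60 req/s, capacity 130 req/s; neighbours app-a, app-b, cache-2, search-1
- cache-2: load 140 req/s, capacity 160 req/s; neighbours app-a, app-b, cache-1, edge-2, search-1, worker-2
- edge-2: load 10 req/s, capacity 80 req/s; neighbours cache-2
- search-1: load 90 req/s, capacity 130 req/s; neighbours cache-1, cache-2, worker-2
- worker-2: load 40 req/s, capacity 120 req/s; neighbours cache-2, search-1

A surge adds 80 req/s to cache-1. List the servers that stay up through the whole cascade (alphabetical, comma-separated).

Round 1 — cache-1 at 140 > 130. cache-1 crashes.
  cache-1 sheds 140 req/s to app-a, app-b, cache-2, search-1: 35 each.
    app-a: 130+35 = 165 > 160
    app-b: 140+35 = 175 > 160
    cache-2: 140+35 = 175 > 160
    search-1: 90+35 = 125 ≤ 130
Round 2 — app-a, app-b, cache-2 crash.
  app-a sheds 165 req/s: no online neighbours, lost.
  app-b sheds 175 req/s: no online neighbours, lost.
  cache-2 sheds 175 req/s to edge-2, search-1, worker-2: 58 each (1 lost).
    edge-2: 10+58 = 68 ≤ 80
    search-1: 125+58 = 183 > 130
    worker-2: 40+58 = 98 ≤ 120
Round 3 — search-1 crashes.
  search-1 sheds 183 req/s to worker-2: 183 each.
    worker-2: 98+183 = 281 > 120
Round 4 — worker-2 crashes.
  worker-2 sheds 281 req/s: no online neighbours, lost.
No further crashes.

edge-2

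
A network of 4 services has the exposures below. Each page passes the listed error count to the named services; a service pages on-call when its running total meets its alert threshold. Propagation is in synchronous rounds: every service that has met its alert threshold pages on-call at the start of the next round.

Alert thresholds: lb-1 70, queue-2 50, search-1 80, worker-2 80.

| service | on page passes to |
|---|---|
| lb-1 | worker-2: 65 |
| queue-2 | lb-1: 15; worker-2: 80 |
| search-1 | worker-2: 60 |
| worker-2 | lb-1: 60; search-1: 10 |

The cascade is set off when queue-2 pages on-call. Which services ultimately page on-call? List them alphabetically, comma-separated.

lb-1, queue-2, worker-2

Round 1 — queue-2 pages on-call (initial).
  lb-1: +15 → 15 < 70
  worker-2: +80 → 80 ≥ 80
Round 2 — worker-2 pages on-call.
  lb-1: +60 → 75 ≥ 70
  search-1: +10 → 10 < 80
Round 3 — lb-1 pages on-call.
No further pages.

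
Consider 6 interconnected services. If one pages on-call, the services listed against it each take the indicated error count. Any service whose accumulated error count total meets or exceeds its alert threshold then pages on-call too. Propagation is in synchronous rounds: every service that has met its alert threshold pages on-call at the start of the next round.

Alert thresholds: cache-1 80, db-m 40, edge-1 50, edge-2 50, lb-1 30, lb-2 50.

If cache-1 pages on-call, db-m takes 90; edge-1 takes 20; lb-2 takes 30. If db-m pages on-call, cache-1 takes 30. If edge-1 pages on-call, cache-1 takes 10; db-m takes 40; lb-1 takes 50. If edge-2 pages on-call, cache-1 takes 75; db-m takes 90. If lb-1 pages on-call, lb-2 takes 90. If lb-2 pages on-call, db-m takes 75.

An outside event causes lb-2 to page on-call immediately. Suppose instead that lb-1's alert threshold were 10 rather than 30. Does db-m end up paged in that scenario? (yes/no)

yes

With lb-1's alert threshold at 10:
Round 1 — lb-2 pages on-call (initial).
  db-m: +75 → 75 ≥ 40
Round 2 — db-m pages on-call.
  cache-1: +30 → 30 < 80
No further pages.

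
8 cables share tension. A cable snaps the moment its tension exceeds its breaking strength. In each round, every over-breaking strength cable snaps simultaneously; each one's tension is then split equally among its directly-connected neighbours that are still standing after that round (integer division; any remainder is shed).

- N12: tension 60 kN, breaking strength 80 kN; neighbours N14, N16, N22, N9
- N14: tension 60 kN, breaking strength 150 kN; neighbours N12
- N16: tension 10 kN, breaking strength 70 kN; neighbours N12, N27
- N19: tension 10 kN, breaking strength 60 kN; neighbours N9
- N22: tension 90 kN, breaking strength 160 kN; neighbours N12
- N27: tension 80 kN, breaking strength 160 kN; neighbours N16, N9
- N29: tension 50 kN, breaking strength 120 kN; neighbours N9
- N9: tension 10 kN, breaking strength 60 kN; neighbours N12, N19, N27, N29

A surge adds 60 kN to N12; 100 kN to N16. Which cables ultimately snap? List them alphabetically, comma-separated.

N12, N16, N19, N27, N29, N9

Round 1 — N12 at 120 > 80; N16 at 110 > 70. N12, N16 snap.
  N12 sheds 120 kN to N14, N22, N9: 40 each.
    N14: 60+40 = 100 ≤ 150
    N22: 90+40 = 130 ≤ 160
    N9: 10+40 = 50 ≤ 60
  N16 sheds 110 kN to N27: 110 each.
    N27: 80+110 = 190 > 160
Round 2 — N27 snaps.
  N27 sheds 190 kN to N9: 190 each.
    N9: 50+190 = 240 > 60
Round 3 — N9 snaps.
  N9 sheds 240 kN to N19, N29: 120 each.
    N19: 10+120 = 130 > 60
    N29: 50+120 = 170 > 120
Round 4 — N19, N29 snap.
  N19 sheds 130 kN: no online neighbours, lost.
  N29 sheds 170 kN: no online neighbours, lost.
No further breaks.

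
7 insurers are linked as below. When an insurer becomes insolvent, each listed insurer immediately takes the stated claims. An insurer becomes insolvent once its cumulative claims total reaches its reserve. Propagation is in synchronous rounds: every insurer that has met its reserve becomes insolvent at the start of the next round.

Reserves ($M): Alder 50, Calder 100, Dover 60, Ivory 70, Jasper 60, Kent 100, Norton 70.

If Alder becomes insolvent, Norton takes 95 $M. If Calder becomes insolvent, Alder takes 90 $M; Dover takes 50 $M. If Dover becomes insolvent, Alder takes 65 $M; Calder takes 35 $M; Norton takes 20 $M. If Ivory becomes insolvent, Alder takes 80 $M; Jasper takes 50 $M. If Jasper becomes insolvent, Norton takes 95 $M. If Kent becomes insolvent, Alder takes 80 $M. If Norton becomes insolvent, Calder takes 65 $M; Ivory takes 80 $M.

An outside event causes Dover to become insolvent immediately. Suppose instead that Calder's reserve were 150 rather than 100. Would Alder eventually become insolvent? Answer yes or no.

With Calder's reserve at 150:
Round 1 — Dover becomes insolvent (initial).
  Alder: +65 → 65 ≥ 50
  Calder: +35 → 35 < 150
  Norton: +20 → 20 < 70
Round 2 — Alder becomes insolvent.
  Norton: +95 → 115 ≥ 70
Round 3 — Norton becomes insolvent.
  Calder: +65 → 100 < 150
  Ivory: +80 → 80 ≥ 70
Round 4 — Ivory becomes insolvent.
  Jasper: +50 → 50 < 60
No further insolvencies.

yes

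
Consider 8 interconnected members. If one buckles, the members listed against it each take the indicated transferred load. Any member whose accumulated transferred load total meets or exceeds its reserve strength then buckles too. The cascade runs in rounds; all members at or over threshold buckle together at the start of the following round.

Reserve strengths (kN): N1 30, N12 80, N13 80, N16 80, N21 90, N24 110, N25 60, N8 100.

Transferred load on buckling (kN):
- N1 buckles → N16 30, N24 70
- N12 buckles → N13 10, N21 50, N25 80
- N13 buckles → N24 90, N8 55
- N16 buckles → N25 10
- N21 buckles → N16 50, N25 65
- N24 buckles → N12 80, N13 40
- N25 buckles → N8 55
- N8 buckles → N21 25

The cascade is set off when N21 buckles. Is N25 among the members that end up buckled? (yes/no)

Round 1 — N21 buckles (initial).
  N16: +50 → 50 < 80
  N25: +65 → 65 ≥ 60
Round 2 — N25 buckles.
  N8: +55 → 55 < 100
No further bucklings.

yes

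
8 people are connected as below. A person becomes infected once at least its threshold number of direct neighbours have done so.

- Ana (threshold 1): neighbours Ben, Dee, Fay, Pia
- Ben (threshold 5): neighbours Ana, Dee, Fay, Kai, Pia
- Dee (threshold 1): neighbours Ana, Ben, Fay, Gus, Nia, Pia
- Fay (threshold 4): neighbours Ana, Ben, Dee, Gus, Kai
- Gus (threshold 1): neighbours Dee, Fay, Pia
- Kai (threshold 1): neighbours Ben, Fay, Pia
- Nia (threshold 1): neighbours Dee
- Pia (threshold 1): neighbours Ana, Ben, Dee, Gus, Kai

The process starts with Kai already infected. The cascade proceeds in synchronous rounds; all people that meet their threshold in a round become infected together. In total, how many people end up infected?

Round 1 — Kai becomes infected (initial).
Round 2 — checking thresholds:
  Ben: 1 of 5 neighbours < 5, holds.
  Fay: 1 of 5 neighbours < 4, holds.
  Pia: 1 of 5 neighbours ≥ 1, becomes infected.
Round 3 — checking thresholds:
  Ana: 1 of 4 neighbours ≥ 1, becomes infected.
  Ben: 2 of 5 neighbours < 5, holds.
  Dee: 1 of 6 neighbours ≥ 1, becomes infected.
  Fay: 1 of 5 neighbours < 4, holds.
  Gus: 1 of 3 neighbours ≥ 1, becomes infected.
Round 4 — checking thresholds:
  Ben: 4 of 5 neighbours < 5, holds.
  Fay: 4 of 5 neighbours ≥ 4, becomes infected.
  Nia: 1 of 1 neighbours ≥ 1, becomes infected.
Round 5 — checking thresholds:
  Ben: 5 of 5 neighbours ≥ 5, becomes infected.
Round 6 — no new infections; cascade stops.

8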